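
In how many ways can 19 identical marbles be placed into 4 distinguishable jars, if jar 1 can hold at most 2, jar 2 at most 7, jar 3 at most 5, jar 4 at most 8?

By stars and bars, unrestricted non-negative solutions to x_1+…+x_4 = 19 number C(19+3,3) = 1540.
Subtract solutions that violate a single cap (substitute x_i' = x_i − (cap_i+1)): x_1 ≥ 3 gives C(19,3) = 969; x_2 ≥ 8 gives C(14,3) = 364; x_3 ≥ 6 gives C(16,3) = 560; x_4 ≥ 9 gives C(13,3) = 286. Together 2179.
Add back pairs where two caps are both exceeded: 165 + 286 + 120 + 56 + 10 + 35 = 672.
Subtract triples: 10 + 0 + 4 + 0 = 14.
By inclusion–exclusion the count is 1540 − 2179 + 672 − 14 = 19.

19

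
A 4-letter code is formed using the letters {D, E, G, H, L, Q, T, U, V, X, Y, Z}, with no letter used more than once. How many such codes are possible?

Choose and order 4 of the 12 symbols: the first letter has 12 options, the next 11, then 10, 9.
That product is 12 × 11 × 10 × 9 = 11880.

11880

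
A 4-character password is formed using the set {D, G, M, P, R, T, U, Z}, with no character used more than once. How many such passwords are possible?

1680

With no repetition, fill the 4 characters in order: 8 choices, then 7, down to 5.
8 × 7 × 6 × 5 = 1680.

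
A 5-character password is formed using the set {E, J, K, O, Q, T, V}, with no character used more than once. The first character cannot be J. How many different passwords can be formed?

The first character has 7−1 = 6 choices (anything except J).
The remaining 4 characters are filled from the other 6 symbols without repetition: 6 × 5 × 4 × 3 = 360.
Total: 6 × 360 = 2160.

2160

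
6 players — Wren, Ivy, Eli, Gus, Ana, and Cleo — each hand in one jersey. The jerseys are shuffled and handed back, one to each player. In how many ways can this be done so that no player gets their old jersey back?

Let Aᵢ be the assignments in which player i gets their old jersey. We want the size of the complement of A₁∪…∪A_6.
By inclusion–exclusion this is Σ_{j=0}^{6} (−1)^j C(6,j)·(6−j)!.
Computing: 720 − 720 + 360 − 120 + 30 − 6 + 1 = 265.

265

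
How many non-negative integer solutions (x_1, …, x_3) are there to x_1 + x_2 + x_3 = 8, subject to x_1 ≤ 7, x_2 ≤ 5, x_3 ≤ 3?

23

By stars and bars, unrestricted non-negative solutions to x_1+…+x_3 = 8 number C(8+2,2) = 45.
Subtract solutions that violate a single cap (substitute x_i' = x_i − (cap_i+1)): x_1 ≥ 8 gives C(2,2) = 1; x_2 ≥ 6 gives C(4,2) = 6; x_3 ≥ 4 gives C(6,2) = 15. Together 22.
No two caps can be exceeded simultaneously, so the pair terms are all 0.
By inclusion–exclusion the count is 45 − 22 + 0 = 23.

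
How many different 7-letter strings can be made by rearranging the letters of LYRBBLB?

LYRBBLB has 7 letters with B appearing 3 times and L appearing twice.
The number of distinct arrangements is 7!/(3!·2!) = 5040/12 = 420.

420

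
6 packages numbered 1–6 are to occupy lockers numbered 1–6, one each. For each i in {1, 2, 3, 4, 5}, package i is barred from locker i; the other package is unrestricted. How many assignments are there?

309

Let Aᵢ (for 1 ≤ i ≤ 5) be the placements that put package i in its forbidden locker. Any j of these fix j positions, leaving (6−j)! ways to fill the rest, and there are C(5,j) ways to pick which j.
By inclusion–exclusion, the number of valid placements is Σ_{j=0}^{5} (−1)^j C(5,j)·(6−j)!.
Computing: 720 − 600 + 240 − 60 + 10 − 1 = 309.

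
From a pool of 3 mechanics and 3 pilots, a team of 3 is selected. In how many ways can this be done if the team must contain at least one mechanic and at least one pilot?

18

Unrestricted: C(6,3) = 20 ways to pick any 3 of the 6.
Selections missing a whole group: no mechanics → C(3,3) = 1; no pilots → C(3,3) = 1.
Both groups omitted at once is impossible, so 20 − 2 = 18.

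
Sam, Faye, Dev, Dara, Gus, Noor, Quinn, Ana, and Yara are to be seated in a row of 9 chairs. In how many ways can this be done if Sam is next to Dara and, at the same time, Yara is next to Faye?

20160

Treat {Sam,Dara} as one block (2 orders) and {Yara,Faye} as another (2 orders).
That leaves 7 units to arrange: 2 × 2 × 7! = 4 × 5040 = 20160.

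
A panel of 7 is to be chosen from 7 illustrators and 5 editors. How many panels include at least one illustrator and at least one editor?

791

Unrestricted: C(12,7) = 792 ways to pick any 7 of the 12.
Selections missing a whole group: no illustrators → C(5,7) = 0; no editors → C(7,7) = 1.
Both groups omitted at once is impossible, so 792 − 1 = 791.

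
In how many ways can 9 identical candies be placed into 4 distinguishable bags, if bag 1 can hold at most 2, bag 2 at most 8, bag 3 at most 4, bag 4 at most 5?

Without the upper bounds there are C(12,3) = 220 ways to split 9 among 4 bags.
Subtract solutions that violate a single cap (substitute x_i' = x_i − (cap_i+1)): x_1 ≥ 3 gives C(9,3) = 84; x_2 ≥ 9 gives C(3,3) = 1; x_3 ≥ 5 gives C(7,3) = 35; x_4 ≥ 6 gives C(6,3) = 20. Together 140.
Add back pairs where two caps are both exceeded: 0 + 4 + 1 + 0 + 0 + 0 = 5.
By inclusion–exclusion the count is 220 − 140 + 5 = 85.

85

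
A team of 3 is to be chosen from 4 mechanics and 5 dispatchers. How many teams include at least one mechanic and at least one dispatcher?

Unrestricted: C(9,3) = 84 ways to pick any 3 of the 9.
Subtract selections that omit an entire group: no mechanics → C(5,3) = 10; no dispatchers → C(4,3) = 4.
Both groups omitted at once is impossible, so 84 − 14 = 70.

70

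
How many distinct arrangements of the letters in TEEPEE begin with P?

Fix P in the first position and arrange the remaining 5 letters.
Those 5 letters have E appearing 4 times, giving (5)!/(4!) = 5.

5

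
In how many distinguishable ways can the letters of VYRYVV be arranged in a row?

Letter multiplicities in VYRYVV: R×1, V×3, Y×2.
Dividing 6! = 720 by 3!·2! = 12 for the repeated letters gives 60.

60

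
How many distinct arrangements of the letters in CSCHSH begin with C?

With the first slot taken by C, it remains to arrange the other 5 letters (SCHSH).
Those 5 letters have H appearing twice and S appearing twice, giving (5)!/(2!·2!) = 30.

30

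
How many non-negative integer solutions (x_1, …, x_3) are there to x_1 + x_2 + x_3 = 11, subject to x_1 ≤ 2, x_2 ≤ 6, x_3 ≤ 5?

6

By stars and bars, unrestricted non-negative solutions to x_1+…+x_3 = 11 number C(11+2,2) = 78.
Subtract solutions that violate a single cap (substitute x_i' = x_i − (cap_i+1)): x_1 ≥ 3 gives C(10,2) = 45; x_2 ≥ 7 gives C(6,2) = 15; x_3 ≥ 6 gives C(7,2) = 21. Together 81.
Add back pairs where two caps are both exceeded: 3 + 6 + 0 = 9.
By inclusion–exclusion the count is 78 − 81 + 9 = 6.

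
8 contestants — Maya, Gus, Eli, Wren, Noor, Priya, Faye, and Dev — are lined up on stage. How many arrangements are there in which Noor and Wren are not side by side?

30240

There are 8! = 40320 arrangements in all. If Noor and Wren are adjacent, merging them into one block gives 2·(7)! = 10080 arrangements.
So 40320 − 10080 = 30240 arrangements keep them apart.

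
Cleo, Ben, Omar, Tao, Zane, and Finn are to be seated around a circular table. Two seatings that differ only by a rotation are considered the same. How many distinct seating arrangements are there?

120

Seat Cleo anywhere (absorbing the rotational symmetry), then permute the other 5: (5)! = 120.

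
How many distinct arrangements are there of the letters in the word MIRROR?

The 6 letters of MIRROR have repeats: R appearing 3 times.
The number of distinct arrangements is 6!/(3!) = 720/6 = 120.

120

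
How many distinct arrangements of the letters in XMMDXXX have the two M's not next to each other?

There are 7!/(4!·2!) = 105 arrangements of XMMDXXX in total.
If the two M's are adjacent, glue them into one block, leaving 6 items to arrange: (6)!/(4!) = 30 ways.
Subtracting, 105 − 30 = 75 arrangements keep the M's apart.

75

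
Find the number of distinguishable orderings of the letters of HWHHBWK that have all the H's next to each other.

60

Treat the 3 copies of H as a single block. The multiset to arrange is then {HHH, B, K, W, W}, 5 items in all.
That gives (5)!/(2!) = 60 arrangements.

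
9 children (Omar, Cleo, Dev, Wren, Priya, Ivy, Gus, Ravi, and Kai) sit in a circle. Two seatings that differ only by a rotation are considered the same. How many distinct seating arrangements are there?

Seat Omar anywhere (absorbing the rotational symmetry), then permute the other 8: (8)! = 40320.

40320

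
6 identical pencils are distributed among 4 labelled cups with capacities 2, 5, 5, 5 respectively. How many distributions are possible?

61

Without the upper bounds there are C(9,3) = 84 ways to split 6 among 4 cups.
Subtract solutions that violate a single cap (substitute x_i' = x_i − (cap_i+1)): x_1 ≥ 3 gives C(6,3) = 20; x_2 ≥ 6 gives C(3,3) = 1; x_3 ≥ 6 gives C(3,3) = 1; x_4 ≥ 6 gives C(3,3) = 1. Together 23.
No two caps can be exceeded simultaneously, so the pair terms are all 0.
By inclusion–exclusion the count is 84 − 23 + 0 = 61.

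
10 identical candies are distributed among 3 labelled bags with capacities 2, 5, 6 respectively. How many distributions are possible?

9

Without the upper bounds there are C(12,2) = 66 ways to split 10 among 3 bags.
Subtract solutions that violate a single cap (substitute x_i' = x_i − (cap_i+1)): x_1 ≥ 3 gives C(9,2) = 36; x_2 ≥ 6 gives C(6,2) = 15; x_3 ≥ 7 gives C(5,2) = 10. Together 61.
Add back pairs where two caps are both exceeded: 3 + 1 + 0 = 4.
By inclusion–exclusion the count is 66 − 61 + 4 = 9.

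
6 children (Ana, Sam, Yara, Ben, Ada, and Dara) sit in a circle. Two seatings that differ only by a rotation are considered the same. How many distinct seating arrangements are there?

Seat Ana anywhere (absorbing the rotational symmetry), then permute the other 5: (5)! = 120.

120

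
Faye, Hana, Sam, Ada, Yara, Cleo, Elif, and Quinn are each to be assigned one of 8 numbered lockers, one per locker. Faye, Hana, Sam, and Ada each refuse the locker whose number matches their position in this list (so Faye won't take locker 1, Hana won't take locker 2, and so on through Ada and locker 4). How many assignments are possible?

Let Aᵢ (for 1 ≤ i ≤ 4) be the placements that put person i in their forbidden locker. Any j of these fix j positions, leaving (8−j)! ways to fill the rest, and there are C(4,j) ways to pick which j.
By inclusion–exclusion, the number of valid placements is Σ_{j=0}^{4} (−1)^j C(4,j)·(8−j)!.
Computing: 40320 − 20160 + 4320 − 480 + 24 = 24024.

24024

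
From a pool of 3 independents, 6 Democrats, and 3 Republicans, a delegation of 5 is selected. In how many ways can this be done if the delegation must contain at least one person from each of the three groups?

540

Total 5-person selections from all 12: C(12,5) = 792.
Subtract selections that omit an entire group: no independents → C(9,5) = 126; no Democrats → C(6,5) = 6; no Republicans → C(9,5) = 126.
Add back selections omitting two groups (i.e. drawn from a single group): C(3,5) + C(6,5) + C(3,5) = 6.
By inclusion–exclusion: 792 − 258 + 6 = 540.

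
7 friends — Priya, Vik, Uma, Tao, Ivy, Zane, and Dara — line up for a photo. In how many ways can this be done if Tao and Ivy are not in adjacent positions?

Of the 7! = 5040 arrangements, those with Tao and Ivy adjacent number 2 × 6! = 1440 (treat the pair as a block with 2 internal orders).
So 5040 − 1440 = 3600 arrangements keep them apart.

3600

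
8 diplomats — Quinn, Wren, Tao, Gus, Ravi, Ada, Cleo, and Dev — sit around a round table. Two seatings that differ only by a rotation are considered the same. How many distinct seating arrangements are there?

5040

Seat Quinn anywhere (absorbing the rotational symmetry), then permute the other 7: (7)! = 5040.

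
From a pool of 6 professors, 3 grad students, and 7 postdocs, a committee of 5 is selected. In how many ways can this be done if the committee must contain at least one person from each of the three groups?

2730

Unrestricted: C(16,5) = 4368 ways to pick any 5 of the 16.
Subtract selections that omit an entire group: no professors → C(10,5) = 252; no grad students → C(13,5) = 1287; no postdocs → C(9,5) = 126.
Add back selections omitting two groups (i.e. drawn from a single group): C(6,5) + C(3,5) + C(7,5) = 27.
By inclusion–exclusion: 4368 − 1665 + 27 = 2730.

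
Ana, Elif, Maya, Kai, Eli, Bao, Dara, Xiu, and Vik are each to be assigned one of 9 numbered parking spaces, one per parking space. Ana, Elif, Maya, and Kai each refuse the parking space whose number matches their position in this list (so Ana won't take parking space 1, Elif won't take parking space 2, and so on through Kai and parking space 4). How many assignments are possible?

229080

Let Aᵢ (for 1 ≤ i ≤ 4) be the placements that put person i in their forbidden parking space. Any j of these fix j positions, leaving (9−j)! ways to fill the rest, and there are C(4,j) ways to pick which j.
By inclusion–exclusion, the number of valid placements is Σ_{j=0}^{4} (−1)^j C(4,j)·(9−j)!.
Computing: 362880 − 161280 + 30240 − 2880 + 120 = 229080.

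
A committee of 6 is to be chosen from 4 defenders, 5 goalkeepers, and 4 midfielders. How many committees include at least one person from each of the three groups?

1520

Unrestricted: C(13,6) = 1716 ways to pick any 6 of the 13.
Subtract selections that omit an entire group: no defenders → C(9,6) = 84; no goalkeepers → C(8,6) = 28; no midfielders → C(9,6) = 84.
Add back selections omitting two groups (i.e. drawn from a single group): C(4,6) + C(5,6) + C(4,6) = 0.
By inclusion–exclusion: 1716 − 196 + 0 = 1520.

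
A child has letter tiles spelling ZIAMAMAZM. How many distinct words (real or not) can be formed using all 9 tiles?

5040

The 9 letters of ZIAMAMAZM have repeats: A appearing 3 times, M appearing 3 times, and Z appearing twice.
Dividing 9! = 362880 by 3!·3!·2! = 72 for the repeated letters gives 5040.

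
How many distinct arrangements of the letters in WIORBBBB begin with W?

Fix W in the first position and arrange the remaining 7 letters.
Those 7 letters have B appearing 4 times, giving (7)!/(4!) = 210.

210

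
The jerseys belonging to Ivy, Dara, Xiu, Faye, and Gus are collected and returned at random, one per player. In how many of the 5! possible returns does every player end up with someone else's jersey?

Let Aᵢ be the assignments in which player i gets their old jersey. We want the size of the complement of A₁∪…∪A_5.
By inclusion–exclusion this is Σ_{j=0}^{5} (−1)^j C(5,j)·(5−j)!.
Computing: 120 − 120 + 60 − 20 + 5 − 1 = 44.

44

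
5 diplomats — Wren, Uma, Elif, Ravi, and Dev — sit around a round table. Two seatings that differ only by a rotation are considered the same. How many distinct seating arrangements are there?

24

Seat Wren anywhere (absorbing the rotational symmetry), then permute the other 4: (4)! = 24.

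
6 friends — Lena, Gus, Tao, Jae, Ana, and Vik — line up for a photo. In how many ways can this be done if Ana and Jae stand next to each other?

Glue Ana and Jae into one block (2 internal orders), leaving 5 units to arrange in a row.
That gives 2 × 5! = 2 × 120 = 240.

240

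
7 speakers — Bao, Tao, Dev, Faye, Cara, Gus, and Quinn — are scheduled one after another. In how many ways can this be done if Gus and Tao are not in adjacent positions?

3600

There are 7! = 5040 arrangements in all. If Gus and Tao are adjacent, merging them into one block gives 2·(6)! = 1440 arrangements.
So 5040 − 1440 = 3600 arrangements keep them apart.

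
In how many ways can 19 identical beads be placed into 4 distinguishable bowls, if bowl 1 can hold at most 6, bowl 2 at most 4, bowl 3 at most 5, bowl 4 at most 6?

By stars and bars, unrestricted non-negative solutions to x_1+…+x_4 = 19 number C(19+3,3) = 1540.
Subtract solutions that violate a single cap (substitute x_i' = x_i − (cap_i+1)): x_1 ≥ 7 gives C(15,3) = 455; x_2 ≥ 5 gives C(17,3) = 680; x_3 ≥ 6 gives C(16,3) = 560; x_4 ≥ 7 gives C(15,3) = 455. Together 2150.
Add back pairs where two caps are both exceeded: 120 + 84 + 56 + 165 + 120 + 84 = 629.
Subtract triples: 4 + 1 + 0 + 4 = 9.
By inclusion–exclusion the count is 1540 − 2150 + 629 − 9 = 10.

10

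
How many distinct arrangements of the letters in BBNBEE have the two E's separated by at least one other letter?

There are 6!/(3!·2!) = 60 arrangements of BBNBEE in total.
If the two E's are adjacent, glue them into one block, leaving 5 items to arrange: (5)!/(3!) = 20 ways.
Subtracting, 60 − 20 = 40 arrangements keep the E's apart.

40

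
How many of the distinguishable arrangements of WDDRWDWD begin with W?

105

Fix W in the first position and arrange the remaining 7 letters.
Those 7 letters have D appearing 4 times and W appearing twice, giving (7)!/(4!·2!) = 105.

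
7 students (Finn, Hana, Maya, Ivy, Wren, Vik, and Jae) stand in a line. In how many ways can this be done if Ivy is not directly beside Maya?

3600

Of the 7! = 5040 arrangements, those with Ivy and Maya adjacent number 2 × 6! = 1440 (treat the pair as a block with 2 internal orders).
Complementary counting: 5040 − 1440 = 3600.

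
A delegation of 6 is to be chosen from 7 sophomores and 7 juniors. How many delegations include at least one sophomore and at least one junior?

2989

With no constraint there are C(14,6) = 3003 possible selections.
Subtract selections that omit an entire group: no sophomores → C(7,6) = 7; no juniors → C(7,6) = 7.
Both groups omitted at once is impossible, so 3003 − 14 = 2989.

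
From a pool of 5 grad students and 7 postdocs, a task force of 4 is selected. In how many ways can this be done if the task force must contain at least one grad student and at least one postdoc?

Unrestricted: C(12,4) = 495 ways to pick any 4 of the 12.
Selections missing a whole group: no grad students → C(7,4) = 35; no postdocs → C(5,4) = 5.
Both groups omitted at once is impossible, so 495 − 40 = 455.

455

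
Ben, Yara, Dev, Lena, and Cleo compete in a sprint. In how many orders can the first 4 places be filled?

120

This is an ordered selection of 4 from 5: P(5,4).
That gives 5 × 4 × 3 × 2 = 120.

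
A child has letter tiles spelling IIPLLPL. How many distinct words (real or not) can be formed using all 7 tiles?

210

Letter multiplicities in IIPLLPL: I×2, L×3, P×2.
So there are 7! / (3!·2!·2!) = 210 distinguishable arrangements.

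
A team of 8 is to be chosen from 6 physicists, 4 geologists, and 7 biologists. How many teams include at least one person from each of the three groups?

Total 8-person selections from all 17: C(17,8) = 24310.
Selections missing a whole group: no physicists → C(11,8) = 165; no geologists → C(13,8) = 1287; no biologists → C(10,8) = 45.
Add back selections omitting two groups (i.e. drawn from a single group): C(6,8) + C(4,8) + C(7,8) = 0.
By inclusion–exclusion: 24310 − 1497 + 0 = 22813.

22813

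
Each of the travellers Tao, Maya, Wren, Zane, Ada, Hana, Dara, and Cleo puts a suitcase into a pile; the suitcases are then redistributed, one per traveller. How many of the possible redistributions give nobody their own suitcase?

14833

This is the derangement count D_8: permutations of 8 items with no fixed point.
By inclusion–exclusion this is Σ_{j=0}^{8} (−1)^j C(8,j)·(8−j)!.
Computing: 40320 − 40320 + 20160 − 6720 + 1680 − 336 + 56 − 8 + 1 = 14833.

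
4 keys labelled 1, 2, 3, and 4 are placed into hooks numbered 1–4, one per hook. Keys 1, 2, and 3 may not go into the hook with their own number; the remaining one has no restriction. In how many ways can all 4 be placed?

Let Aᵢ (for i ∈ {1, 2, 3}) be the placements that put key i in its forbidden hook. Any j of these fix j positions, leaving (4−j)! ways to fill the rest, and there are C(3,j) ways to pick which j.
By inclusion–exclusion, the number of valid placements is Σ_{j=0}^{3} (−1)^j C(3,j)·(4−j)!.
Computing: 24 − 18 + 6 − 1 = 11.

11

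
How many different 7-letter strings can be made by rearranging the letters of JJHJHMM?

210

JJHJHMM has 7 letters with H appearing twice, J appearing 3 times, and M appearing twice.
The number of distinct arrangements is 7!/(3!·2!·2!) = 5040/24 = 210.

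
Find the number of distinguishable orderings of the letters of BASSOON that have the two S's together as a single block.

360

Treat the 2 copies of S as a single block. The multiset to arrange is then {SS, A, B, N, O, O}, 6 items in all.
That gives (6)!/(2!) = 360 arrangements.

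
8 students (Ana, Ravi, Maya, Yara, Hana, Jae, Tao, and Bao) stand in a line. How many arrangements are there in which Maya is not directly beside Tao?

30240

Of the 8! = 40320 arrangements, those with Maya and Tao adjacent number 2 × 7! = 10080 (treat the pair as a block with 2 internal orders).
So 40320 − 10080 = 30240 arrangements keep them apart.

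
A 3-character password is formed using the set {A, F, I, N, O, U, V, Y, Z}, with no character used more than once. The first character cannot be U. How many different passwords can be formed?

The first character has 9−1 = 8 choices (anything except U).
The remaining 2 characters are filled from the other 8 symbols without repetition: 8 × 7 = 56.
Total: 8 × 56 = 448.

448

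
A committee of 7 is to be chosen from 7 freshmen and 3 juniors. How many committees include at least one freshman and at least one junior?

With no constraint there are C(10,7) = 120 possible selections.
Subtract selections that omit an entire group: no freshmen → C(3,7) = 0; no juniors → C(7,7) = 1.
Both groups omitted at once is impossible, so 120 − 1 = 119.

119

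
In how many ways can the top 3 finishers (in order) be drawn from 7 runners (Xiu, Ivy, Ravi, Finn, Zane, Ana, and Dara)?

This is an ordered selection of 3 from 7: P(7,3).
That gives 7 × 6 × 5 = 210.

210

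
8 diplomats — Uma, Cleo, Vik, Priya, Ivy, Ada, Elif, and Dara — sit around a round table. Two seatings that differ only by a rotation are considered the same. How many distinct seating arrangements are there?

5040

Around a circle, 8 distinct people have 8!/8 = (7)! = 5040 rotationally distinct seatings.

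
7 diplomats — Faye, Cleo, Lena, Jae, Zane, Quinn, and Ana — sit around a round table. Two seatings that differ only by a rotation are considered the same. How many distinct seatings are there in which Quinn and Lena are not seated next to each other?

480

Without the restriction there are (6)! = 720 seatings.
Seatings with Quinn beside Lena: treat them as a block with 2 internal orders, giving 2 × (5)! = 240.
Subtracting, 720 − 240 = 480.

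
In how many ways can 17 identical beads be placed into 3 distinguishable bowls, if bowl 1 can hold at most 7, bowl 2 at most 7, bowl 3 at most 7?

Ignoring the caps, the number of non-negative solutions to x_1+…+x_3 = 17 is C(19,2) = 171.
Subtract solutions that violate a single cap (substitute x_i' = x_i − (cap_i+1)): x_1 ≥ 8 gives C(11,2) = 55; x_2 ≥ 8 gives C(11,2) = 55; x_3 ≥ 8 gives C(11,2) = 55. Together 165.
Add back pairs where two caps are both exceeded: 3 + 3 + 3 = 9.
By inclusion–exclusion the count is 171 − 165 + 9 = 15.

15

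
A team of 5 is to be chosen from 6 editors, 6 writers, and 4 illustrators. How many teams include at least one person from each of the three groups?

With no constraint there are C(16,5) = 4368 possible selections.
Selections missing a whole group: no editors → C(10,5) = 252; no writers → C(10,5) = 252; no illustrators → C(12,5) = 792.
Add back selections omitting two groups (i.e. drawn from a single group): C(6,5) + C(6,5) + C(4,5) = 12.
By inclusion–exclusion: 4368 − 1296 + 12 = 3084.

3084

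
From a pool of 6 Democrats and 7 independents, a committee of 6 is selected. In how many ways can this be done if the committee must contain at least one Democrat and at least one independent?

Total 6-person selections from all 13: C(13,6) = 1716.
Subtract selections that omit an entire group: no Democrats → C(7,6) = 7; no independents → C(6,6) = 1.
Both groups omitted at once is impossible, so 1716 − 8 = 1708.

1708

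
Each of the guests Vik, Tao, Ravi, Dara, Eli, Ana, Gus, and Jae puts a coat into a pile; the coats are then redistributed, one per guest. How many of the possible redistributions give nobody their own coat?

This is the derangement count D_8: permutations of 8 items with no fixed point.
By inclusion–exclusion this is Σ_{j=0}^{8} (−1)^j C(8,j)·(8−j)!.
Computing: 40320 − 40320 + 20160 − 6720 + 1680 − 336 + 56 − 8 + 1 = 14833.

14833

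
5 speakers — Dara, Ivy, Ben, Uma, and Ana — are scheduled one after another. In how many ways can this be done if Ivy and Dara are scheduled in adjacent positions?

48

Place the 3 others and the Ivy-Dara pair as 4 objects in a line; the pair has 2 internal arrangements.
That gives 2 × 4! = 2 × 24 = 48.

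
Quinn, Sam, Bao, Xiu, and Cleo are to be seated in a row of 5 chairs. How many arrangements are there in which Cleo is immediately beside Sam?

48

Glue Cleo and Sam into one block (2 internal orders), leaving 4 units to arrange in a row.
So the count is 2·(4)! = 48.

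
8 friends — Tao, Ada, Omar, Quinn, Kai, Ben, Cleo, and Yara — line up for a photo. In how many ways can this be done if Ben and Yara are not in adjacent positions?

There are 8! = 40320 arrangements in all. If Ben and Yara are adjacent, merging them into one block gives 2·(7)! = 10080 arrangements.
Complementary counting: 40320 − 10080 = 30240.

30240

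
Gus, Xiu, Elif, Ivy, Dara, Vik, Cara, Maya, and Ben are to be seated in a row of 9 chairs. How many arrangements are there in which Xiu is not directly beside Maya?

There are 9! = 362880 arrangements in all. If Xiu and Maya are adjacent, merging them into one block gives 2·(8)! = 80640 arrangements.
Complementary counting: 362880 − 80640 = 282240.

282240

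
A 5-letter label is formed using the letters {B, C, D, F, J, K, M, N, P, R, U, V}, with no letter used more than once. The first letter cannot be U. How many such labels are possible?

The first letter has 12−1 = 11 choices (anything except U).
The remaining 4 letters are filled from the other 11 symbols without repetition: 11 × 10 × 9 × 8 = 7920.
Total: 11 × 7920 = 87120.

87120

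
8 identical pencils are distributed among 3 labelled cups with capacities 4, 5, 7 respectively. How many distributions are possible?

28

By stars and bars, unrestricted non-negative solutions to x_1+…+x_3 = 8 number C(8+2,2) = 45.
Subtract solutions that violate a single cap (substitute x_i' = x_i − (cap_i+1)): x_1 ≥ 5 gives C(5,2) = 10; x_2 ≥ 6 gives C(4,2) = 6; x_3 ≥ 8 gives C(2,2) = 1. Together 17.
No two caps can be exceeded simultaneously, so the pair terms are all 0.
By inclusion–exclusion the count is 45 − 17 + 0 = 28.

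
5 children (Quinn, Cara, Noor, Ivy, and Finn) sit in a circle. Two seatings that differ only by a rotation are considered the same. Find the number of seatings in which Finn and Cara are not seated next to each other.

12

Without the restriction there are (4)! = 24 seatings.
Seatings with Finn beside Cara: treat them as a block with 2 internal orders, giving 2 × (3)! = 12.
Subtracting, 24 − 12 = 12.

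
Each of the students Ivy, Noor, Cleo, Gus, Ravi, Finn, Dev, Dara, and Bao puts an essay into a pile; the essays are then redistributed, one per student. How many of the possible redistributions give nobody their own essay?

Let Aᵢ be the assignments in which student i gets their own essay. We want the size of the complement of A₁∪…∪A_9.
By inclusion–exclusion this is Σ_{j=0}^{9} (−1)^j C(9,j)·(9−j)!.
Computing: 362880 − 362880 + 181440 − 60480 + 15120 − 3024 + 504 − 72 + 9 − 1 = 133496.

133496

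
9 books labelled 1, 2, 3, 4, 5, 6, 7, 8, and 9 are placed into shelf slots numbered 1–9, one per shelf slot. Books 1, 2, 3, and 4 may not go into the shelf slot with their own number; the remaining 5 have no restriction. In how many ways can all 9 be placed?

Let Aᵢ (for 1 ≤ i ≤ 4) be the placements that put book i in its forbidden shelf slot. Any j of these fix j positions, leaving (9−j)! ways to fill the rest, and there are C(4,j) ways to pick which j.
By inclusion–exclusion, the number of valid placements is Σ_{j=0}^{4} (−1)^j C(4,j)·(9−j)!.
Computing: 362880 − 161280 + 30240 − 2880 + 120 = 229080.

229080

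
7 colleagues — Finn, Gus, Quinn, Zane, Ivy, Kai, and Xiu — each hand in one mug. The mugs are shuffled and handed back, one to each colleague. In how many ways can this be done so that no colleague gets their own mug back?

Count assignments avoiding every fixed point. For any j of the 7 colleagues fixed to their own mug, the other 7−j can be arranged in (7−j)! ways.
By inclusion–exclusion this is Σ_{j=0}^{7} (−1)^j C(7,j)·(7−j)!.
Computing: 5040 − 5040 + 2520 − 840 + 210 − 42 + 7 − 1 = 1854.

1854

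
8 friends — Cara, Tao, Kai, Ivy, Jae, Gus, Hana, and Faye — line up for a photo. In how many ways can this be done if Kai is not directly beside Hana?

There are 8! = 40320 arrangements in all. If Kai and Hana are adjacent, merging them into one block gives 2·(7)! = 10080 arrangements.
So 40320 − 10080 = 30240 arrangements keep them apart.

30240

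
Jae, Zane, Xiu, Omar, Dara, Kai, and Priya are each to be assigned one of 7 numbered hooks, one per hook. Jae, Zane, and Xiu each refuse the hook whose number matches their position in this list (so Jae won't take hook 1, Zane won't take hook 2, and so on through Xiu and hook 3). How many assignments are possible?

3216

Let Aᵢ (for i ∈ {1, 2, 3}) be the placements that put person i in their forbidden hook. Any j of these fix j positions, leaving (7−j)! ways to fill the rest, and there are C(3,j) ways to pick which j.
By inclusion–exclusion, the number of valid placements is Σ_{j=0}^{3} (−1)^j C(3,j)·(7−j)!.
Computing: 5040 − 2160 + 360 − 24 = 3216.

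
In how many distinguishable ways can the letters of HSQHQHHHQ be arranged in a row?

Letter multiplicities in HSQHQHHHQ: H×5, Q×3, S×1.
So there are 9! / (5!·3!) = 504 distinguishable arrangements.

504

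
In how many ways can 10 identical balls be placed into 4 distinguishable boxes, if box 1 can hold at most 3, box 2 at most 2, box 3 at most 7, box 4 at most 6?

Without the upper bounds there are C(13,3) = 286 ways to split 10 among 4 boxes.
Subtract solutions that violate a single cap (substitute x_i' = x_i − (cap_i+1)): x_1 ≥ 4 gives C(9,3) = 84; x_2 ≥ 3 gives C(10,3) = 120; x_3 ≥ 8 gives C(5,3) = 10; x_4 ≥ 7 gives C(6,3) = 20. Together 234.
Add back pairs where two caps are both exceeded: 20 + 0 + 0 + 0 + 1 + 0 = 21.
By inclusion–exclusion the count is 286 − 234 + 21 = 73.

73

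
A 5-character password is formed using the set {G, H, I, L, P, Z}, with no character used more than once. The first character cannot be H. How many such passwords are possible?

The first character has 6−1 = 5 choices (anything except H).
The remaining 4 characters are filled from the other 5 symbols without repetition: 5 × 4 × 3 × 2 = 120.
Total: 5 × 120 = 600.

600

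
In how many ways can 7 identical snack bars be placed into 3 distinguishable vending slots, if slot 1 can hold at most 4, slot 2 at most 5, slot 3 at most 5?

24

Ignoring the caps, the number of non-negative solutions to x_1+…+x_3 = 7 is C(9,2) = 36.
Subtract solutions that violate a single cap (substitute x_i' = x_i − (cap_i+1)): x_1 ≥ 5 gives C(4,2) = 6; x_2 ≥ 6 gives C(3,2) = 3; x_3 ≥ 6 gives C(3,2) = 3. Together 12.
No two caps can be exceeded simultaneously, so the pair terms are all 0.
By inclusion–exclusion the count is 36 − 12 + 0 = 24.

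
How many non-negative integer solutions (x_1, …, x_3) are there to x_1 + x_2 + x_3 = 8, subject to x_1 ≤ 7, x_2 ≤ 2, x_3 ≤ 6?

20

Without the upper bounds there are C(10,2) = 45 ways to split 8 among 3 variables.
Subtract solutions that violate a single cap (substitute x_i' = x_i − (cap_i+1)): x_1 ≥ 8 gives C(2,2) = 1; x_2 ≥ 3 gives C(7,2) = 21; x_3 ≥ 7 gives C(3,2) = 3. Together 25.
No two caps can be exceeded simultaneously, so the pair terms are all 0.
By inclusion–exclusion the count is 45 − 25 + 0 = 20.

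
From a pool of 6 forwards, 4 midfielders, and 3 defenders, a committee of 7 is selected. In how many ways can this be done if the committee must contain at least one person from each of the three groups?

Unrestricted: C(13,7) = 1716 ways to pick any 7 of the 13.
Subtract selections that omit an entire group: no forwards → C(7,7) = 1; no midfielders → C(9,7) = 36; no defenders → C(10,7) = 120.
Add back selections omitting two groups (i.e. drawn from a single group): C(6,7) + C(4,7) + C(3,7) = 0.
By inclusion–exclusion: 1716 − 157 + 0 = 1559.

1559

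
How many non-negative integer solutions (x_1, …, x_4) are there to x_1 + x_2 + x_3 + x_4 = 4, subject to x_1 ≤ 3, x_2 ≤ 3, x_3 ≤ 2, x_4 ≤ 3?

Without the upper bounds there are C(7,3) = 35 ways to split 4 among 4 variables.
Subtract solutions that violate a single cap (substitute x_i' = x_i − (cap_i+1)): x_1 ≥ 4 gives C(3,3) = 1; x_2 ≥ 4 gives C(3,3) = 1; x_3 ≥ 3 gives C(4,3) = 4; x_4 ≥ 4 gives C(3,3) = 1. Together 7.
No two caps can be exceeded simultaneously, so the pair terms are all 0.
By inclusion–exclusion the count is 35 − 7 + 0 = 28.

28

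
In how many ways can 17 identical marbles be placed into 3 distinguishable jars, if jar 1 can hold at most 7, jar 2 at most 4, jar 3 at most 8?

Ignoring the caps, the number of non-negative solutions to x_1+…+x_3 = 17 is C(19,2) = 171.
Subtract solutions that violate a single cap (substitute x_i' = x_i − (cap_i+1)): x_1 ≥ 8 gives C(11,2) = 55; x_2 ≥ 5 gives C(14,2) = 91; x_3 ≥ 9 gives C(10,2) = 45. Together 191.
Add back pairs where two caps are both exceeded: 15 + 1 + 10 = 26.
By inclusion–exclusion the count is 171 − 191 + 26 = 6.

6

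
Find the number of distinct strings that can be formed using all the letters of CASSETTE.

The 8 letters of CASSETTE have repeats: E appearing twice, S appearing twice, and T appearing twice.
Dividing 8! = 40320 by 2!·2!·2! = 8 for the repeated letters gives 5040.

5040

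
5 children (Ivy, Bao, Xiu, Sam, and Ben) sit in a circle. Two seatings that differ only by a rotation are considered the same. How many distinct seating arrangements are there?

Seat Ivy anywhere (absorbing the rotational symmetry), then permute the other 4: (4)! = 24.

24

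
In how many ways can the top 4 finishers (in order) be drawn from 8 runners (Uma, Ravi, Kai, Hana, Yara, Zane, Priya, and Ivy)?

1680

This is an ordered selection of 4 from 8: P(8,4).
That gives 8 × 7 × 6 × 5 = 1680.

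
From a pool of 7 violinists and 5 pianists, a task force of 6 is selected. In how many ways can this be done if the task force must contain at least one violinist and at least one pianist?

Unrestricted: C(12,6) = 924 ways to pick any 6 of the 12.
Subtract selections that omit an entire group: no violinists → C(5,6) = 0; no pianists → C(7,6) = 7.
Both groups omitted at once is impossible, so 924 − 7 = 917.

917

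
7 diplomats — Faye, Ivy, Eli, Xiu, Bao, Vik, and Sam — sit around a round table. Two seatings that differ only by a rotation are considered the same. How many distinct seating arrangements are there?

720

Seat Faye anywhere (absorbing the rotational symmetry), then permute the other 6: (6)! = 720.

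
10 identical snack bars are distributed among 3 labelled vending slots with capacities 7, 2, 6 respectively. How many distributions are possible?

15

Ignoring the caps, the number of non-negative solutions to x_1+…+x_3 = 10 is C(12,2) = 66.
Subtract solutions that violate a single cap (substitute x_i' = x_i − (cap_i+1)): x_1 ≥ 8 gives C(4,2) = 6; x_2 ≥ 3 gives C(9,2) = 36; x_3 ≥ 7 gives C(5,2) = 10. Together 52.
Add back pairs where two caps are both exceeded: 0 + 0 + 1 = 1.
By inclusion–exclusion the count is 66 − 52 + 1 = 15.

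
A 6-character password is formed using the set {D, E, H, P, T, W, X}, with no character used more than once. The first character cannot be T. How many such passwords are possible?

The first character has 7−1 = 6 choices (anything except T).
The remaining 5 characters are filled from the other 6 symbols without repetition: 6 × 5 × 4 × 3 × 2 = 720.
Total: 6 × 720 = 4320.

4320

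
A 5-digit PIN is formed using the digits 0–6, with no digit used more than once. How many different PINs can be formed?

2520

Choose and order 5 of the 7 symbols: the first digit has 7 options, the next 6, and so on down to 3.
That product is 7 × 6 × 5 × 4 × 3 = 2520.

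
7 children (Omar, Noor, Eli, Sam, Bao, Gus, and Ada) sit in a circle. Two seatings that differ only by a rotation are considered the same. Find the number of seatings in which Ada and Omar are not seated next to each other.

480

Without the restriction there are (6)! = 720 seatings.
Seatings with Ada beside Omar: treat them as a block with 2 internal orders, giving 2 × (5)! = 240.
Subtracting, 720 − 240 = 480.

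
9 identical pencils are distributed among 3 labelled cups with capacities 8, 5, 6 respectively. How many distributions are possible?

38

Without the upper bounds there are C(11,2) = 55 ways to split 9 among 3 cups.
Subtract solutions that violate a single cap (substitute x_i' = x_i − (cap_i+1)): x_1 ≥ 9 gives C(2,2) = 1; x_2 ≥ 6 gives C(5,2) = 10; x_3 ≥ 7 gives C(4,2) = 6. Together 17.
No two caps can be exceeded simultaneously, so the pair terms are all 0.
By inclusion–exclusion the count is 55 − 17 + 0 = 38.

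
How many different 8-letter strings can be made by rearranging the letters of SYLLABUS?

10080

Letter multiplicities in SYLLABUS: A×1, B×1, L×2, S×2, U×1, Y×1.
Dividing 8! = 40320 by 2!·2! = 4 for the repeated letters gives 10080.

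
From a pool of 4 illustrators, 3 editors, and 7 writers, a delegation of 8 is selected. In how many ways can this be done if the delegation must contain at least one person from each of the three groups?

Total 8-person selections from all 14: C(14,8) = 3003.
Selections missing a whole group: no illustrators → C(10,8) = 45; no editors → C(11,8) = 165; no writers → C(7,8) = 0.
Add back selections omitting two groups (i.e. drawn from a single group): C(4,8) + C(3,8) + C(7,8) = 0.
By inclusion–exclusion: 3003 − 210 + 0 = 2793.

2793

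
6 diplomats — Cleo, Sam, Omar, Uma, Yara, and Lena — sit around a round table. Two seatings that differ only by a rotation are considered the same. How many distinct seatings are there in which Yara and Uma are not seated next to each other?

72

Without the restriction there are (5)! = 120 seatings.
Seatings with Yara beside Uma: treat them as a block with 2 internal orders, giving 2 × (4)! = 48.
Subtracting, 120 − 48 = 72.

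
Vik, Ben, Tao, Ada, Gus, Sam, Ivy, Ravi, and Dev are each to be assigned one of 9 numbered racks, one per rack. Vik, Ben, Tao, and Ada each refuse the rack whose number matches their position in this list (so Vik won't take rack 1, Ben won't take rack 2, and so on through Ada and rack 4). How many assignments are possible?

Let Aᵢ (for 1 ≤ i ≤ 4) be the placements that put person i in their forbidden rack. Any j of these fix j positions, leaving (9−j)! ways to fill the rest, and there are C(4,j) ways to pick which j.
By inclusion–exclusion, the number of valid placements is Σ_{j=0}^{4} (−1)^j C(4,j)·(9−j)!.
Computing: 362880 − 161280 + 30240 − 2880 + 120 = 229080.

229080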